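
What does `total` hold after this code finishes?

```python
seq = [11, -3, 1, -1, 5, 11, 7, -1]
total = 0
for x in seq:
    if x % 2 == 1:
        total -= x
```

-30

x=11: odd, total = 0-11 = -11
x=-3: odd, total = (-11)-(-3) = -8
x=1: odd, total = (-8)-1 = -9
x=-1: odd, total = (-9)-(-1) = -8
x=5: odd, total = (-8)-5 = -13
x=11: odd, total = (-13)-11 = -24
x=7: odd, total = (-24)-7 = -31
x=-1: odd, total = (-31)-(-1) = -30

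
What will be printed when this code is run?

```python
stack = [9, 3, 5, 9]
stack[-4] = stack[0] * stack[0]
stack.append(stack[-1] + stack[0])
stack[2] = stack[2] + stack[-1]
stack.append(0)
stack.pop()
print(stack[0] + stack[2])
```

176

stack[-4] = stack[0]*stack[0] = 9*9 = 81 → [81, 3, 5, 9]
append stack[-1]+stack[0] = 9+81 = 90 → [81, 3, 5, 9, 90]
stack[2] = stack[2]+stack[-1] = 5+90 = 95 → [81, 3, 95, 9, 90]
append 0 → [81, 3, 95, 9, 90, 0]
pop() removes 0 → [81, 3, 95, 9, 90]
stack[0]+stack[2] = 81+95 = 176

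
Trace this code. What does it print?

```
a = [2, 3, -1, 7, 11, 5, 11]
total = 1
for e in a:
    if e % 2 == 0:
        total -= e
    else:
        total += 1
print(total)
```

e=2: even, total = 1-2 = -1
e=3: not even, total = (-1)+1 = 0
e=-1: not even, total = 0+1 = 1
e=7: not even, total = 1+1 = 2
e=11: not even, total = 2+1 = 3
e=5: not even, total = 3+1 = 4
e=11: not even, total = 4+1 = 5

5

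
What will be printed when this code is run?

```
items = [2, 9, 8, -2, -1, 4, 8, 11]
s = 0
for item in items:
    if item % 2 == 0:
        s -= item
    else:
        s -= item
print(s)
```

-39

item=2: even, s = 0-2 = -2
item=9: not even, s = (-2)-9 = -11
item=8: even, s = (-11)-8 = -19
item=-2: even, s = (-19)-(-2) = -17
item=-1: not even, s = (-17)-(-1) = -16
item=4: even, s = (-16)-4 = -20
item=8: even, s = (-20)-8 = -28
item=11: not even, s = (-28)-11 = -39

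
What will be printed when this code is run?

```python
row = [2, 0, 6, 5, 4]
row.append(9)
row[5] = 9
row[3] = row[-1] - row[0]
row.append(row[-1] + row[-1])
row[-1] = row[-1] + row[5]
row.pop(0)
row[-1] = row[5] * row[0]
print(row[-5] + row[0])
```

append 9 → [2, 0, 6, 5, 4, 9]
row[5] = 9 → [2, 0, 6, 5, 4, 9]
row[3] = row[-1]-row[0] = 9-2 = 7 → [2, 0, 6, 7, 4, 9]
append row[-1]+row[-1] = 9+9 = 18 → [2, 0, 6, 7, 4, 9, 18]
row[-1] = row[-1]+row[5] = 18+9 = 27 → [2, 0, 6, 7, 4, 9, 27]
pop(0) removes 2 → [0, 6, 7, 4, 9, 27]
row[-1] = row[5]*row[0] = 27*0 = 0 → [0, 6, 7, 4, 9, 0]
row[-5]+row[0] = 6+0 = 6

6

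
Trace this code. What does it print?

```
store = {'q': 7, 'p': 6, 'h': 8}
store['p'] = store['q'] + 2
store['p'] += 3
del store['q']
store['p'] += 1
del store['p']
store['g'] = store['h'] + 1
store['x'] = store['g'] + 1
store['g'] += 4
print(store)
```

{'h': 8, 'g': 13, 'x': 10}

store['p'] = store['q']+2 = 9 → {'q': 7, 'p': 9, 'h': 8}
store['p'] = 9+3 = 12 → {'q': 7, 'p': 12, 'h': 8}
del 'q' → {'p': 12, 'h': 8}
store['p'] = 12+1 = 13 → {'p': 13, 'h': 8}
del 'p' → {'h': 8}
store['g'] = store['h']+1 = 9 → {'h': 8, 'g': 9}
store['x'] = store['g']+1 = 10 → {'h': 8, 'g': 9, 'x': 10}
store['g'] = 9+4 = 13 → {'h': 8, 'g': 13, 'x': 10}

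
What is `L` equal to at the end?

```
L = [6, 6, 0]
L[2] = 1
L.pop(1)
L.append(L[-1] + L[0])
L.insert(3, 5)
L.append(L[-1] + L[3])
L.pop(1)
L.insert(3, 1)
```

[6, 7, 5, 1, 10]

L[2] = 1 → [6, 6, 1]
pop(1) removes 6 → [6, 1]
append L[-1]+L[0] = 1+6 = 7 → [6, 1, 7]
insert 5 at 3 → [6, 1, 7, 5]
append L[-1]+L[3] = 5+5 = 10 → [6, 1, 7, 5, 10]
pop(1) removes 1 → [6, 7, 5, 10]
insert 1 at 3 → [6, 7, 5, 1, 10]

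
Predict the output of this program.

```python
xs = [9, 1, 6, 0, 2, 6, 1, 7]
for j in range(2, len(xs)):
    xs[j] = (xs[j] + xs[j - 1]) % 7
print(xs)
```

[9, 1, 0, 0, 2, 1, 2, 2]

j=2: xs[2] = (6+1)%7 = 0 → [9, 1, 0, 0, 2, 6, 1, 7]
j=3: xs[3] = (0+0)%7 = 0 → [9, 1, 0, 0, 2, 6, 1, 7]
j=4: xs[4] = (2+0)%7 = 2 → [9, 1, 0, 0, 2, 6, 1, 7]
j=5: xs[5] = (6+2)%7 = 1 → [9, 1, 0, 0, 2, 1, 1, 7]
j=6: xs[6] = (1+1)%7 = 2 → [9, 1, 0, 0, 2, 1, 2, 7]
j=7: xs[7] = (7+2)%7 = 2 → [9, 1, 0, 0, 2, 1, 2, 2]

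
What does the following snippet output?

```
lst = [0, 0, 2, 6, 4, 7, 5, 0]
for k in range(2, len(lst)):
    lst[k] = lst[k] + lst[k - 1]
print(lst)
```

[0, 0, 2, 8, 12, 19, 24, 24]

k=2: lst[2] = 2+0 = 2 → [0, 0, 2, 6, 4, 7, 5, 0]
k=3: lst[3] = 6+2 = 8 → [0, 0, 2, 8, 4, 7, 5, 0]
k=4: lst[4] = 4+8 = 12 → [0, 0, 2, 8, 12, 7, 5, 0]
k=5: lst[5] = 7+12 = 19 → [0, 0, 2, 8, 12, 19, 5, 0]
k=6: lst[6] = 5+19 = 24 → [0, 0, 2, 8, 12, 19, 24, 0]
k=7: lst[7] = 0+24 = 24 → [0, 0, 2, 8, 12, 19, 24, 24]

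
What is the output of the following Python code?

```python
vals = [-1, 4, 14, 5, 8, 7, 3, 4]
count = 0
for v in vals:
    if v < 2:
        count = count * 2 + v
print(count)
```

v=-1: <2, count = 0*2+(-1) = -1
v=4: not <2
v=14: not <2
v=5: not <2
v=8: not <2
v=7: not <2
v=3: not <2
v=4: not <2

-1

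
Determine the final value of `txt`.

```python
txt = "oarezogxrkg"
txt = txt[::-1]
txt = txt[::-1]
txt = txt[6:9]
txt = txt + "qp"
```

'gxrqp'

reverse → 'gkrxgozerao'
reverse → 'oarezogxrkg'
slice [6:9] → 'gxr'
+ 'qp' → 'gxrqp'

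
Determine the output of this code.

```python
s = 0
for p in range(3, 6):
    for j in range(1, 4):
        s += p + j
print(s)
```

p=3,j=1: s = 0+4 = 4
p=3,j=2: s = 4+5 = 9
p=3,j=3: s = 9+6 = 15
p=4,j=1: s = 15+5 = 20
p=4,j=2: s = 20+6 = 26
p=4,j=3: s = 26+7 = 33
p=5,j=1: s = 33+6 = 39
p=5,j=2: s = 39+7 = 46
p=5,j=3: s = 46+8 = 54

54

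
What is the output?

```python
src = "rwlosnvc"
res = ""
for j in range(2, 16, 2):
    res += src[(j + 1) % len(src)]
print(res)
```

oncwonc

j=2: add src[3]='o' → 'o'
j=4: add src[5]='n' → 'on'
j=6: add src[7]='c' → 'onc'
j=8: add src[1]='w' → 'oncw'
j=10: add src[3]='o' → 'oncwo'
j=12: add src[5]='n' → 'oncwon'
j=14: add src[7]='c' → 'oncwonc'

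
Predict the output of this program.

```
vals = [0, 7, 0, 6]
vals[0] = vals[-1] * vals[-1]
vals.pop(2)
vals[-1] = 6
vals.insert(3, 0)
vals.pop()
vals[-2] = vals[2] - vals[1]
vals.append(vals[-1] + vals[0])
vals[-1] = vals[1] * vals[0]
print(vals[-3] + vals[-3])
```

vals[0] = vals[-1]*vals[-1] = 6*6 = 36 → [36, 7, 0, 6]
pop(2) removes 0 → [36, 7, 6]
vals[-1] = 6 → [36, 7, 6]
insert 0 at 3 → [36, 7, 6, 0]
pop() removes 0 → [36, 7, 6]
vals[-2] = vals[2]-vals[1] = 6-7 = -1 → [36, -1, 6]
append vals[-1]+vals[0] = 6+36 = 42 → [36, -1, 6, 42]
vals[-1] = vals[1]*vals[0] = (-1)*36 = -36 → [36, -1, 6, -36]
vals[-3]+vals[-3] = (-1)+(-1) = -2

-2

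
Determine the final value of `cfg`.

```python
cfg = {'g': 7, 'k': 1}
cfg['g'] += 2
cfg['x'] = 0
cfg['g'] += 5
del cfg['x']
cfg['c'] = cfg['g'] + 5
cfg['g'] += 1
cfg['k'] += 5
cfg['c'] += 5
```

cfg['g'] = 7+2 = 9 → {'g': 9, 'k': 1}
cfg['x'] = 0 → {'g': 9, 'k': 1, 'x': 0}
cfg['g'] = 9+5 = 14 → {'g': 14, 'k': 1, 'x': 0}
del 'x' → {'g': 14, 'k': 1}
cfg['c'] = cfg['g']+5 = 19 → {'g': 14, 'k': 1, 'c': 19}
cfg['g'] = 14+1 = 15 → {'g': 15, 'k': 1, 'c': 19}
cfg['k'] = 1+5 = 6 → {'g': 15, 'k': 6, 'c': 19}
cfg['c'] = 19+5 = 24 → {'g': 15, 'k': 6, 'c': 24}

{'g': 15, 'k': 6, 'c': 24}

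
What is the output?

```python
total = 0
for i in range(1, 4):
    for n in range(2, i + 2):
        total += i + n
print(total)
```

30

i=1,n=2: total = 0+3 = 3
i=2,n=2: total = 3+4 = 7
i=2,n=3: total = 7+5 = 12
i=3,n=2: total = 12+5 = 17
i=3,n=3: total = 17+6 = 23
i=3,n=4: total = 23+7 = 30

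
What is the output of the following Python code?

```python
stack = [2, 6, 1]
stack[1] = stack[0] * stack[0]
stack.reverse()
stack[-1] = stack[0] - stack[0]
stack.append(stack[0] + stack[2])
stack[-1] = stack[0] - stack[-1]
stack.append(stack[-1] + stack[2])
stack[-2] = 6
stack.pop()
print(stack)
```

[1, 4, 0, 6]

stack[1] = stack[0]*stack[0] = 2*2 = 4 → [2, 4, 1]
reverse → [1, 4, 2]
stack[-1] = stack[0]-stack[0] = 1-1 = 0 → [1, 4, 0]
append stack[0]+stack[2] = 1+0 = 1 → [1, 4, 0, 1]
stack[-1] = stack[0]-stack[-1] = 1-1 = 0 → [1, 4, 0, 0]
append stack[-1]+stack[2] = 0+0 = 0 → [1, 4, 0, 0, 0]
stack[-2] = 6 → [1, 4, 0, 6, 0]
pop() removes 0 → [1, 4, 0, 6]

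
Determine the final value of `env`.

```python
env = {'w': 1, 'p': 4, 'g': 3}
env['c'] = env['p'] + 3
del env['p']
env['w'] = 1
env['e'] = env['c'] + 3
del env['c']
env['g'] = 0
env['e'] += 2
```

env['c'] = env['p']+3 = 7 → {'w': 1, 'p': 4, 'g': 3, 'c': 7}
del 'p' → {'w': 1, 'g': 3, 'c': 7}
env['w'] = 1 → {'w': 1, 'g': 3, 'c': 7}
env['e'] = env['c']+3 = 10 → {'w': 1, 'g': 3, 'c': 7, 'e': 10}
del 'c' → {'w': 1, 'g': 3, 'e': 10}
env['g'] = 0 → {'w': 1, 'g': 0, 'e': 10}
env['e'] = 10+2 = 12 → {'w': 1, 'g': 0, 'e': 12}

{'w': 1, 'g': 0, 'e': 12}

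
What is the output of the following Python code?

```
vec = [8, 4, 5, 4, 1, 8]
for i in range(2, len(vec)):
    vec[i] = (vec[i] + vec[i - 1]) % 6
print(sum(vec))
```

22

i=2: vec[2] = (5+4)%6 = 3 → [8, 4, 3, 4, 1, 8]
i=3: vec[3] = (4+3)%6 = 1 → [8, 4, 3, 1, 1, 8]
i=4: vec[4] = (1+1)%6 = 2 → [8, 4, 3, 1, 2, 8]
i=5: vec[5] = (8+2)%6 = 4 → [8, 4, 3, 1, 2, 4]
sum = 22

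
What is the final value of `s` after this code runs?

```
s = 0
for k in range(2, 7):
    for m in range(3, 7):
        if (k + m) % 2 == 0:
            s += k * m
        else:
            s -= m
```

k=2,m=3: odd sum, s = 0-3 = -3
k=2,m=4: even sum, s = (-3)+8 = 5
k=2,m=5: odd sum, s = 5-5 = 0
k=2,m=6: even sum, s = 0+12 = 12
k=3,m=3: even sum, s = 12+9 = 21
k=3,m=4: odd sum, s = 21-4 = 17
k=3,m=5: even sum, s = 17+15 = 32
k=3,m=6: odd sum, s = 32-6 = 26
k=4,m=3: odd sum, s = 26-3 = 23
k=4,m=4: even sum, s = 23+16 = 39
k=4,m=5: odd sum, s = 39-5 = 34
k=4,m=6: even sum, s = 34+24 = 58
k=5,m=3: even sum, s = 58+15 = 73
k=5,m=4: odd sum, s = 73-4 = 69
k=5,m=5: even sum, s = 69+25 = 94
k=5,m=6: odd sum, s = 94-6 = 88
k=6,m=3: odd sum, s = 88-3 = 85
k=6,m=4: even sum, s = 85+24 = 109
k=6,m=5: odd sum, s = 109-5 = 104
k=6,m=6: even sum, s = 104+36 = 140

140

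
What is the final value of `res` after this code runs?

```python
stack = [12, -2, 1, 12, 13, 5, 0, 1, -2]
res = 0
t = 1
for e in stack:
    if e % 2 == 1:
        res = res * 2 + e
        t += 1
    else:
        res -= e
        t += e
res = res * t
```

e=12: not odd, res = 0-12 = -12; t=13
e=-2: not odd, res = (-12)-(-2) = -10; t=11
e=1: odd, res = (-10)*2+1 = -19; t=12
e=12: not odd, res = (-19)-12 = -31; t=24
e=13: odd, res = (-31)*2+13 = -49; t=25
e=5: odd, res = (-49)*2+5 = -93; t=26
e=0: not odd, res = (-93)-0 = -93; t=26
e=1: odd, res = (-93)*2+1 = -185; t=27
e=-2: not odd, res = (-185)-(-2) = -183; t=25
res*t = (-183)*25 = -4575

-4575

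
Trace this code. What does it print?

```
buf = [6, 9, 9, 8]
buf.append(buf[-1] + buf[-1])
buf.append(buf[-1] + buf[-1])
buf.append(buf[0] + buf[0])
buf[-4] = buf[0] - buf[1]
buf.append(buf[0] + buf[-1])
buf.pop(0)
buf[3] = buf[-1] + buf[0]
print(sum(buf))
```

104

append buf[-1]+buf[-1] = 8+8 = 16 → [6, 9, 9, 8, 16]
append buf[-1]+buf[-1] = 16+16 = 32 → [6, 9, 9, 8, 16, 32]
append buf[0]+buf[0] = 6+6 = 12 → [6, 9, 9, 8, 16, 32, 12]
buf[-4] = buf[0]-buf[1] = 6-9 = -3 → [6, 9, 9, -3, 16, 32, 12]
append buf[0]+buf[-1] = 6+12 = 18 → [6, 9, 9, -3, 16, 32, 12, 18]
pop(0) removes 6 → [9, 9, -3, 16, 32, 12, 18]
buf[3] = buf[-1]+buf[0] = 18+9 = 27 → [9, 9, -3, 27, 32, 12, 18]
sum = 104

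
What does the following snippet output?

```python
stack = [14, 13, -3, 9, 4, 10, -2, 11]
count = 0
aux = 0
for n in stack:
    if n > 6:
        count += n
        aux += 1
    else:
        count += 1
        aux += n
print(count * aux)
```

240

n=14: >6, count = 0+14 = 14; aux=1
n=13: >6, count = 14+13 = 27; aux=2
n=-3: not >6, count = 27+1 = 28; aux=-1
n=9: >6, count = 28+9 = 37; aux=0
n=4: not >6, count = 37+1 = 38; aux=4
n=10: >6, count = 38+10 = 48; aux=5
n=-2: not >6, count = 48+1 = 49; aux=3
n=11: >6, count = 49+11 = 60; aux=4
count*aux = 60*4 = 240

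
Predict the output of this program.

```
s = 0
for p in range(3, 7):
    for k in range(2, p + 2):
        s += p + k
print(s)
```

p=3,k=2: s = 0+5 = 5
p=3,k=3: s = 5+6 = 11
p=3,k=4: s = 11+7 = 18
p=4,k=2: s = 18+6 = 24
p=4,k=3: s = 24+7 = 31
p=4,k=4: s = 31+8 = 39
p=4,k=5: s = 39+9 = 48
p=5,k=2: s = 48+7 = 55
p=5,k=3: s = 55+8 = 63
p=5,k=4: s = 63+9 = 72
p=5,k=5: s = 72+10 = 82
p=5,k=6: s = 82+11 = 93
p=6,k=2: s = 93+8 = 101
p=6,k=3: s = 101+9 = 110
p=6,k=4: s = 110+10 = 120
p=6,k=5: s = 120+11 = 131
p=6,k=6: s = 131+12 = 143
p=6,k=7: s = 143+13 = 156

156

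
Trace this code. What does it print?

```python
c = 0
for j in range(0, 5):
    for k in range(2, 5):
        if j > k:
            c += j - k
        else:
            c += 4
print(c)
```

j=0,k=2: not 0>2, c = 0+4 = 4
j=0,k=3: not 0>3, c = 4+4 = 8
j=0,k=4: not 0>4, c = 8+4 = 12
j=1,k=2: not 1>2, c = 12+4 = 16
j=1,k=3: not 1>3, c = 16+4 = 20
j=1,k=4: not 1>4, c = 20+4 = 24
j=2,k=2: not 2>2, c = 24+4 = 28
j=2,k=3: not 2>3, c = 28+4 = 32
j=2,k=4: not 2>4, c = 32+4 = 36
j=3,k=2: 3>2, c = 36+1 = 37
j=3,k=3: not 3>3, c = 37+4 = 41
j=3,k=4: not 3>4, c = 41+4 = 45
j=4,k=2: 4>2, c = 45+2 = 47
j=4,k=3: 4>3, c = 47+1 = 48
j=4,k=4: not 4>4, c = 48+4 = 52

52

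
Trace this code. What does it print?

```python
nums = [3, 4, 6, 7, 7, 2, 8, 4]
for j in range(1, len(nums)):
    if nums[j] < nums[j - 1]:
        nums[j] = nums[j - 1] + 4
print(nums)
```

j=1: 4>=3, unchanged → [3, 4, 6, 7, 7, 2, 8, 4]
j=2: 6>=4, unchanged → [3, 4, 6, 7, 7, 2, 8, 4]
j=3: 7>=6, unchanged → [3, 4, 6, 7, 7, 2, 8, 4]
j=4: 7>=7, unchanged → [3, 4, 6, 7, 7, 2, 8, 4]
j=5: 2<7, nums[5] = 7+4 = 11 → [3, 4, 6, 7, 7, 11, 8, 4]
j=6: 8<11, nums[6] = 11+4 = 15 → [3, 4, 6, 7, 7, 11, 15, 4]
j=7: 4<15, nums[7] = 15+4 = 19 → [3, 4, 6, 7, 7, 11, 15, 19]

[3, 4, 6, 7, 7, 11, 15, 19]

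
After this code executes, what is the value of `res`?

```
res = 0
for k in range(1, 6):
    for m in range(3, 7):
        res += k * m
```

k=1,m=3: res = 0+3 = 3
k=1,m=4: res = 3+4 = 7
k=1,m=5: res = 7+5 = 12
k=1,m=6: res = 12+6 = 18
k=2,m=3: res = 18+6 = 24
k=2,m=4: res = 24+8 = 32
k=2,m=5: res = 32+10 = 42
k=2,m=6: res = 42+12 = 54
k=3,m=3: res = 54+9 = 63
k=3,m=4: res = 63+12 = 75
k=3,m=5: res = 75+15 = 90
k=3,m=6: res = 90+18 = 108
k=4,m=3: res = 108+12 = 120
k=4,m=4: res = 120+16 = 136
k=4,m=5: res = 136+20 = 156
k=4,m=6: res = 156+24 = 180
k=5,m=3: res = 180+15 = 195
k=5,m=4: res = 195+20 = 215
k=5,m=5: res = 215+25 = 240
k=5,m=6: res = 240+30 = 270

270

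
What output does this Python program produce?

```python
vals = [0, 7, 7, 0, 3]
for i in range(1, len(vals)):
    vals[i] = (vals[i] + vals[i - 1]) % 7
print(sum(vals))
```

3

i=1: vals[1] = (7+0)%7 = 0 → [0, 0, 7, 0, 3]
i=2: vals[2] = (7+0)%7 = 0 → [0, 0, 0, 0, 3]
i=3: vals[3] = (0+0)%7 = 0 → [0, 0, 0, 0, 3]
i=4: vals[4] = (3+0)%7 = 3 → [0, 0, 0, 0, 3]
sum = 3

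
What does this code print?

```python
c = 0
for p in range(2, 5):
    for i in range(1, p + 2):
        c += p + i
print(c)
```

69

p=2,i=1: c = 0+3 = 3
p=2,i=2: c = 3+4 = 7
p=2,i=3: c = 7+5 = 12
p=3,i=1: c = 12+4 = 16
p=3,i=2: c = 16+5 = 21
p=3,i=3: c = 21+6 = 27
p=3,i=4: c = 27+7 = 34
p=4,i=1: c = 34+5 = 39
p=4,i=2: c = 39+6 = 45
p=4,i=3: c = 45+7 = 52
p=4,i=4: c = 52+8 = 60
p=4,i=5: c = 60+9 = 69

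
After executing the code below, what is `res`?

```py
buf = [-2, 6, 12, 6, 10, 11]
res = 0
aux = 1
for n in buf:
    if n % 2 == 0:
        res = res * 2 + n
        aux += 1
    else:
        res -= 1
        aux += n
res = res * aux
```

1445

n=-2: even, res = 0*2+(-2) = -2; aux=2
n=6: even, res = (-2)*2+6 = 2; aux=3
n=12: even, res = 2*2+12 = 16; aux=4
n=6: even, res = 16*2+6 = 38; aux=5
n=10: even, res = 38*2+10 = 86; aux=6
n=11: not even, res = 86-1 = 85; aux=17
res*aux = 85*17 = 1445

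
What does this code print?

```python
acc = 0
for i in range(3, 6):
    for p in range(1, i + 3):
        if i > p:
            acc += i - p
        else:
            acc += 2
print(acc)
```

i=3,p=1: 3>1, acc = 0+2 = 2
i=3,p=2: 3>2, acc = 2+1 = 3
i=3,p=3: not 3>3, acc = 3+2 = 5
i=3,p=4: not 3>4, acc = 5+2 = 7
i=3,p=5: not 3>5, acc = 7+2 = 9
i=4,p=1: 4>1, acc = 9+3 = 12
i=4,p=2: 4>2, acc = 12+2 = 14
i=4,p=3: 4>3, acc = 14+1 = 15
i=4,p=4: not 4>4, acc = 15+2 = 17
i=4,p=5: not 4>5, acc = 17+2 = 19
i=4,p=6: not 4>6, acc = 19+2 = 21
i=5,p=1: 5>1, acc = 21+4 = 25
i=5,p=2: 5>2, acc = 25+3 = 28
i=5,p=3: 5>3, acc = 28+2 = 30
i=5,p=4: 5>4, acc = 30+1 = 31
i=5,p=5: not 5>5, acc = 31+2 = 33
i=5,p=6: not 5>6, acc = 33+2 = 35
i=5,p=7: not 5>7, acc = 35+2 = 37

37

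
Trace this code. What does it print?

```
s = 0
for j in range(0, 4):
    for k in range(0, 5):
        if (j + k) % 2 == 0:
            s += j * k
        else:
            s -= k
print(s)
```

j=0,k=0: even sum, s = 0+0 = 0
j=0,k=1: odd sum, s = 0-1 = -1
j=0,k=2: even sum, s = (-1)+0 = -1
j=0,k=3: odd sum, s = (-1)-3 = -4
j=0,k=4: even sum, s = (-4)+0 = -4
j=1,k=0: odd sum, s = (-4)-0 = -4
j=1,k=1: even sum, s = (-4)+1 = -3
j=1,k=2: odd sum, s = (-3)-2 = -5
j=1,k=3: even sum, s = (-5)+3 = -2
j=1,k=4: odd sum, s = (-2)-4 = -6
j=2,k=0: even sum, s = (-6)+0 = -6
j=2,k=1: odd sum, s = (-6)-1 = -7
j=2,k=2: even sum, s = (-7)+4 = -3
j=2,k=3: odd sum, s = (-3)-3 = -6
j=2,k=4: even sum, s = (-6)+8 = 2
j=3,k=0: odd sum, s = 2-0 = 2
j=3,k=1: even sum, s = 2+3 = 5
j=3,k=2: odd sum, s = 5-2 = 3
j=3,k=3: even sum, s = 3+9 = 12
j=3,k=4: odd sum, s = 12-4 = 8

8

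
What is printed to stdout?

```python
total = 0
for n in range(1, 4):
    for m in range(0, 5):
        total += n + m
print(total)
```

60

n=1,m=0: total = 0+1 = 1
n=1,m=1: total = 1+2 = 3
n=1,m=2: total = 3+3 = 6
n=1,m=3: total = 6+4 = 10
n=1,m=4: total = 10+5 = 15
n=2,m=0: total = 15+2 = 17
n=2,m=1: total = 17+3 = 20
n=2,m=2: total = 20+4 = 24
n=2,m=3: total = 24+5 = 29
n=2,m=4: total = 29+6 = 35
n=3,m=0: total = 35+3 = 38
n=3,m=1: total = 38+4 = 42
n=3,m=2: total = 42+5 = 47
n=3,m=3: total = 47+6 = 53
n=3,m=4: total = 53+7 = 60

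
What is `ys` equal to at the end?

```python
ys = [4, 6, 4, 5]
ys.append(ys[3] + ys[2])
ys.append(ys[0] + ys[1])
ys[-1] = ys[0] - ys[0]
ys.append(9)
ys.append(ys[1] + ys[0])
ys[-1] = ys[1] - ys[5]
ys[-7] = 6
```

append ys[3]+ys[2] = 5+4 = 9 → [4, 6, 4, 5, 9]
append ys[0]+ys[1] = 4+6 = 10 → [4, 6, 4, 5, 9, 10]
ys[-1] = ys[0]-ys[0] = 4-4 = 0 → [4, 6, 4, 5, 9, 0]
append 9 → [4, 6, 4, 5, 9, 0, 9]
append ys[1]+ys[0] = 6+4 = 10 → [4, 6, 4, 5, 9, 0, 9, 10]
ys[-1] = ys[1]-ys[5] = 6-0 = 6 → [4, 6, 4, 5, 9, 0, 9, 6]
ys[-7] = 6 → [4, 6, 4, 5, 9, 0, 9, 6]

[4, 6, 4, 5, 9, 0, 9, 6]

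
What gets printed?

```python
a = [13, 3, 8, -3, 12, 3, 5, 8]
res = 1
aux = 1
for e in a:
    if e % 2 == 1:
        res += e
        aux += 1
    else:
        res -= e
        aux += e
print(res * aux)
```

e=13: odd, res = 1+13 = 14; aux=2
e=3: odd, res = 14+3 = 17; aux=3
e=8: not odd, res = 17-8 = 9; aux=11
e=-3: odd, res = 9+(-3) = 6; aux=12
e=12: not odd, res = 6-12 = -6; aux=24
e=3: odd, res = (-6)+3 = -3; aux=25
e=5: odd, res = (-3)+5 = 2; aux=26
e=8: not odd, res = 2-8 = -6; aux=34
res*aux = (-6)*34 = -204

-204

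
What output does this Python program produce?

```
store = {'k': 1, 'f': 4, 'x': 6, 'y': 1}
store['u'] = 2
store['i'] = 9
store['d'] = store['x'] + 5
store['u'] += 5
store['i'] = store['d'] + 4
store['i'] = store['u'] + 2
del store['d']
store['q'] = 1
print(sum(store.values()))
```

store['u'] = 2 → {'k': 1, 'f': 4, 'x': 6, 'y': 1, 'u': 2}
store['i'] = 9 → {'k': 1, 'f': 4, 'x': 6, 'y': 1, 'u': 2, 'i': 9}
store['d'] = store['x']+5 = 11 → {'k': 1, 'f': 4, 'x': 6, 'y': 1, 'u': 2, 'i': 9, 'd': 11}
store['u'] = 2+5 = 7 → {'k': 1, 'f': 4, 'x': 6, 'y': 1, 'u': 7, 'i': 9, 'd': 11}
store['i'] = store['d']+4 = 15 → {'k': 1, 'f': 4, 'x': 6, 'y': 1, 'u': 7, 'i': 15, 'd': 11}
store['i'] = store['u']+2 = 9 → {'k': 1, 'f': 4, 'x': 6, 'y': 1, 'u': 7, 'i': 9, 'd': 11}
del 'd' → {'k': 1, 'f': 4, 'x': 6, 'y': 1, 'u': 7, 'i': 9}
store['q'] = 1 → {'k': 1, 'f': 4, 'x': 6, 'y': 1, 'u': 7, 'i': 9, 'q': 1}
sum of values = 29

29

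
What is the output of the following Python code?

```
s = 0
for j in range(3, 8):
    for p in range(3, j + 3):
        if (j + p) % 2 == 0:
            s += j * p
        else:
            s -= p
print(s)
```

j=3,p=3: even sum, s = 0+9 = 9
j=3,p=4: odd sum, s = 9-4 = 5
j=3,p=5: even sum, s = 5+15 = 20
j=4,p=3: odd sum, s = 20-3 = 17
j=4,p=4: even sum, s = 17+16 = 33
j=4,p=5: odd sum, s = 33-5 = 28
j=4,p=6: even sum, s = 28+24 = 52
j=5,p=3: even sum, s = 52+15 = 67
j=5,p=4: odd sum, s = 67-4 = 63
j=5,p=5: even sum, s = 63+25 = 88
j=5,p=6: odd sum, s = 88-6 = 82
j=5,p=7: even sum, s = 82+35 = 117
j=6,p=3: odd sum, s = 117-3 = 114
j=6,p=4: even sum, s = 114+24 = 138
j=6,p=5: odd sum, s = 138-5 = 133
j=6,p=6: even sum, s = 133+36 = 169
j=6,p=7: odd sum, s = 169-7 = 162
j=6,p=8: even sum, s = 162+48 = 210
j=7,p=3: even sum, s = 210+21 = 231
j=7,p=4: odd sum, s = 231-4 = 227
j=7,p=5: even sum, s = 227+35 = 262
j=7,p=6: odd sum, s = 262-6 = 256
j=7,p=7: even sum, s = 256+49 = 305
j=7,p=8: odd sum, s = 305-8 = 297
j=7,p=9: even sum, s = 297+63 = 360

360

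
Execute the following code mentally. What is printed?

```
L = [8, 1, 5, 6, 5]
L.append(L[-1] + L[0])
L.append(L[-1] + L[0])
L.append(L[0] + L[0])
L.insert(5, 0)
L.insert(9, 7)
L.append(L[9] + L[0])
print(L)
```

[8, 1, 5, 6, 5, 0, 13, 21, 16, 7, 15]

append L[-1]+L[0] = 5+8 = 13 → [8, 1, 5, 6, 5, 13]
append L[-1]+L[0] = 13+8 = 21 → [8, 1, 5, 6, 5, 13, 21]
append L[0]+L[0] = 8+8 = 16 → [8, 1, 5, 6, 5, 13, 21, 16]
insert 0 at 5 → [8, 1, 5, 6, 5, 0, 13, 21, 16]
insert 7 at 9 → [8, 1, 5, 6, 5, 0, 13, 21, 16, 7]
append L[9]+L[0] = 7+8 = 15 → [8, 1, 5, 6, 5, 0, 13, 21, 16, 7, 15]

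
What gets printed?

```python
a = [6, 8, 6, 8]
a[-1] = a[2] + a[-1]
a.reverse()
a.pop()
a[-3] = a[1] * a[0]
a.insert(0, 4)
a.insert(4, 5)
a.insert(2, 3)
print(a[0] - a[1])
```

a[-1] = a[2]+a[-1] = 6+8 = 14 → [6, 8, 6, 14]
reverse → [14, 6, 8, 6]
pop() removes 6 → [14, 6, 8]
a[-3] = a[1]*a[0] = 6*14 = 84 → [84, 6, 8]
insert 4 at 0 → [4, 84, 6, 8]
insert 5 at 4 → [4, 84, 6, 8, 5]
insert 3 at 2 → [4, 84, 3, 6, 8, 5]
a[0]-a[1] = 4-84 = -80

-80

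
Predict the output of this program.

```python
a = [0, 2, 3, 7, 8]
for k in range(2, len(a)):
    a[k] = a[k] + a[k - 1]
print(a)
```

[0, 2, 5, 12, 20]

k=2: a[2] = 3+2 = 5 → [0, 2, 5, 7, 8]
k=3: a[3] = 7+5 = 12 → [0, 2, 5, 12, 8]
k=4: a[4] = 8+12 = 20 → [0, 2, 5, 12, 20]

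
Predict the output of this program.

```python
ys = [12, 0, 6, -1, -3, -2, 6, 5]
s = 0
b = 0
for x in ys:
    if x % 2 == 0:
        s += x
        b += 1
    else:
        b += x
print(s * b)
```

132

x=12: even, s = 0+12 = 12; b=1
x=0: even, s = 12+0 = 12; b=2
x=6: even, s = 12+6 = 18; b=3
x=-1: not even; b=2
x=-3: not even; b=-1
x=-2: even, s = 18+(-2) = 16; b=0
x=6: even, s = 16+6 = 22; b=1
x=5: not even; b=6
s*b = 22*6 = 132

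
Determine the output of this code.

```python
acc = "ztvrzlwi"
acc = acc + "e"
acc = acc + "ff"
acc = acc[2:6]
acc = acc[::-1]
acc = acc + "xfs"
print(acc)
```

lzrvxfs

+ 'e' → 'ztvrzlwie'
+ 'ff' → 'ztvrzlwieff'
slice [2:6] → 'vrzl'
reverse → 'lzrv'
+ 'xfs' → 'lzrvxfs'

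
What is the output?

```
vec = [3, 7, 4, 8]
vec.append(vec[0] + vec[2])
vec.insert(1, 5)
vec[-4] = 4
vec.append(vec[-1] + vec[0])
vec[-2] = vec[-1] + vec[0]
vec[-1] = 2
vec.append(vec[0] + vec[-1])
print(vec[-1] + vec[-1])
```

10

append vec[0]+vec[2] = 3+4 = 7 → [3, 7, 4, 8, 7]
insert 5 at 1 → [3, 5, 7, 4, 8, 7]
vec[-4] = 4 → [3, 5, 4, 4, 8, 7]
append vec[-1]+vec[0] = 7+3 = 10 → [3, 5, 4, 4, 8, 7, 10]
vec[-2] = vec[-1]+vec[0] = 10+3 = 13 → [3, 5, 4, 4, 8, 13, 10]
vec[-1] = 2 → [3, 5, 4, 4, 8, 13, 2]
append vec[0]+vec[-1] = 3+2 = 5 → [3, 5, 4, 4, 8, 13, 2, 5]
vec[-1]+vec[-1] = 5+5 = 10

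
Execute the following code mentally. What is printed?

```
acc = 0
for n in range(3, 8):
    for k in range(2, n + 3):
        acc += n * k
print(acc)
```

n=3,k=2: acc = 0+6 = 6
n=3,k=3: acc = 6+9 = 15
n=3,k=4: acc = 15+12 = 27
n=3,k=5: acc = 27+15 = 42
n=4,k=2: acc = 42+8 = 50
n=4,k=3: acc = 50+12 = 62
n=4,k=4: acc = 62+16 = 78
n=4,k=5: acc = 78+20 = 98
n=4,k=6: acc = 98+24 = 122
n=5,k=2: acc = 122+10 = 132
n=5,k=3: acc = 132+15 = 147
n=5,k=4: acc = 147+20 = 167
n=5,k=5: acc = 167+25 = 192
n=5,k=6: acc = 192+30 = 222
n=5,k=7: acc = 222+35 = 257
n=6,k=2: acc = 257+12 = 269
n=6,k=3: acc = 269+18 = 287
n=6,k=4: acc = 287+24 = 311
n=6,k=5: acc = 311+30 = 341
n=6,k=6: acc = 341+36 = 377
n=6,k=7: acc = 377+42 = 419
n=6,k=8: acc = 419+48 = 467
n=7,k=2: acc = 467+14 = 481
n=7,k=3: acc = 481+21 = 502
n=7,k=4: acc = 502+28 = 530
n=7,k=5: acc = 530+35 = 565
n=7,k=6: acc = 565+42 = 607
n=7,k=7: acc = 607+49 = 656
n=7,k=8: acc = 656+56 = 712
n=7,k=9: acc = 712+63 = 775

775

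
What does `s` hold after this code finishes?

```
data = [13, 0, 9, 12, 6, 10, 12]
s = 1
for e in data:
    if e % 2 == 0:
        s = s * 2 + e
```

184

e=13: not even
e=0: even, s = 1*2+0 = 2
e=9: not even
e=12: even, s = 2*2+12 = 16
e=6: even, s = 16*2+6 = 38
e=10: even, s = 38*2+10 = 86
e=12: even, s = 86*2+12 = 184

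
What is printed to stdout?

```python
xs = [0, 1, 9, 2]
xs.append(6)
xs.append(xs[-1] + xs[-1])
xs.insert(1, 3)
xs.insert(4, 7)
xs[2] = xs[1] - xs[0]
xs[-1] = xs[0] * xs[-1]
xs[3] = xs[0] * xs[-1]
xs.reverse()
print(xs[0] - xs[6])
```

append 6 → [0, 1, 9, 2, 6]
append xs[-1]+xs[-1] = 6+6 = 12 → [0, 1, 9, 2, 6, 12]
insert 3 at 1 → [0, 3, 1, 9, 2, 6, 12]
insert 7 at 4 → [0, 3, 1, 9, 7, 2, 6, 12]
xs[2] = xs[1]-xs[0] = 3-0 = 3 → [0, 3, 3, 9, 7, 2, 6, 12]
xs[-1] = xs[0]*xs[-1] = 0*12 = 0 → [0, 3, 3, 9, 7, 2, 6, 0]
xs[3] = xs[0]*xs[-1] = 0*0 = 0 → [0, 3, 3, 0, 7, 2, 6, 0]
reverse → [0, 6, 2, 7, 0, 3, 3, 0]
xs[0]-xs[6] = 0-3 = -3

-3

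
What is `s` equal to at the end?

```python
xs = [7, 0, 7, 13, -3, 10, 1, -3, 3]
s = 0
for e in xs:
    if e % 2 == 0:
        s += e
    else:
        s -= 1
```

3

e=7: not even, s = 0-1 = -1
e=0: even, s = (-1)+0 = -1
e=7: not even, s = (-1)-1 = -2
e=13: not even, s = (-2)-1 = -3
e=-3: not even, s = (-3)-1 = -4
e=10: even, s = (-4)+10 = 6
e=1: not even, s = 6-1 = 5
e=-3: not even, s = 5-1 = 4
e=3: not even, s = 4-1 = 3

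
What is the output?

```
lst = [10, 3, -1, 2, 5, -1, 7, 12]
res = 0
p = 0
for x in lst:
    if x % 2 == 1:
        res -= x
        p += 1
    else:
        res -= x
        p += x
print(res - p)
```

x=10: not odd, res = 0-10 = -10; p=10
x=3: odd, res = (-10)-3 = -13; p=11
x=-1: odd, res = (-13)-(-1) = -12; p=12
x=2: not odd, res = (-12)-2 = -14; p=14
x=5: odd, res = (-14)-5 = -19; p=15
x=-1: odd, res = (-19)-(-1) = -18; p=16
x=7: odd, res = (-18)-7 = -25; p=17
x=12: not odd, res = (-25)-12 = -37; p=29
res-p = (-37)-29 = -66

-66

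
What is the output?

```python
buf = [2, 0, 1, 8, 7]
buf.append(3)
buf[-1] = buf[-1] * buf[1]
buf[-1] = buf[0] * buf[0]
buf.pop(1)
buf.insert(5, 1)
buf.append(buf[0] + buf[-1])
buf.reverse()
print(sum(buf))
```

append 3 → [2, 0, 1, 8, 7, 3]
buf[-1] = buf[-1]*buf[1] = 3*0 = 0 → [2, 0, 1, 8, 7, 0]
buf[-1] = buf[0]*buf[0] = 2*2 = 4 → [2, 0, 1, 8, 7, 4]
pop(1) removes 0 → [2, 1, 8, 7, 4]
insert 1 at 5 → [2, 1, 8, 7, 4, 1]
append buf[0]+buf[-1] = 2+1 = 3 → [2, 1, 8, 7, 4, 1, 3]
reverse → [3, 1, 4, 7, 8, 1, 2]
sum = 26

26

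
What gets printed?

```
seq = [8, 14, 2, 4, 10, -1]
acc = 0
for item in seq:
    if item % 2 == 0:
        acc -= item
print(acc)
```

-38

item=8: even, acc = 0-8 = -8
item=14: even, acc = (-8)-14 = -22
item=2: even, acc = (-22)-2 = -24
item=4: even, acc = (-24)-4 = -28
item=10: even, acc = (-28)-10 = -38
item=-1: not even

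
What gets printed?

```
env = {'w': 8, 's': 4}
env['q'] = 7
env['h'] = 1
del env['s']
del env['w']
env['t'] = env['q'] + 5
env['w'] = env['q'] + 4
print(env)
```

env['q'] = 7 → {'w': 8, 's': 4, 'q': 7}
env['h'] = 1 → {'w': 8, 's': 4, 'q': 7, 'h': 1}
del 's' → {'w': 8, 'q': 7, 'h': 1}
del 'w' → {'q': 7, 'h': 1}
env['t'] = env['q']+5 = 12 → {'q': 7, 'h': 1, 't': 12}
env['w'] = env['q']+4 = 11 → {'q': 7, 'h': 1, 't': 12, 'w': 11}

{'q': 7, 'h': 1, 't': 12, 'w': 11}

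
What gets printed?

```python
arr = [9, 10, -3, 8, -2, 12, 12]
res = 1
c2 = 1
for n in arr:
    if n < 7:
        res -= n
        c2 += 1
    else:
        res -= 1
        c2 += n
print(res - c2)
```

-53

n=9: not <7, res = 1-1 = 0; c2=10
n=10: not <7, res = 0-1 = -1; c2=20
n=-3: <7, res = (-1)-(-3) = 2; c2=21
n=8: not <7, res = 2-1 = 1; c2=29
n=-2: <7, res = 1-(-2) = 3; c2=30
n=12: not <7, res = 3-1 = 2; c2=42
n=12: not <7, res = 2-1 = 1; c2=54
res-c2 = 1-54 = -53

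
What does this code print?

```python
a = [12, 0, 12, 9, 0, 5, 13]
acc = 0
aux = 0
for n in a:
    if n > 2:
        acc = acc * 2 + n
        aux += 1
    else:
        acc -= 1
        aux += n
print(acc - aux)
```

322

n=12: >2, acc = 0*2+12 = 12; aux=1
n=0: not >2, acc = 12-1 = 11; aux=1
n=12: >2, acc = 11*2+12 = 34; aux=2
n=9: >2, acc = 34*2+9 = 77; aux=3
n=0: not >2, acc = 77-1 = 76; aux=3
n=5: >2, acc = 76*2+5 = 157; aux=4
n=13: >2, acc = 157*2+13 = 327; aux=5
acc-aux = 327-5 = 322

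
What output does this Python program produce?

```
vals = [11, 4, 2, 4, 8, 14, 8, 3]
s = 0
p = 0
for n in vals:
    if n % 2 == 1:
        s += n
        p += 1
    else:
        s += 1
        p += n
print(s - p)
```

n=11: odd, s = 0+11 = 11; p=1
n=4: not odd, s = 11+1 = 12; p=5
n=2: not odd, s = 12+1 = 13; p=7
n=4: not odd, s = 13+1 = 14; p=11
n=8: not odd, s = 14+1 = 15; p=19
n=14: not odd, s = 15+1 = 16; p=33
n=8: not odd, s = 16+1 = 17; p=41
n=3: odd, s = 17+3 = 20; p=42
s-p = 20-42 = -22

-22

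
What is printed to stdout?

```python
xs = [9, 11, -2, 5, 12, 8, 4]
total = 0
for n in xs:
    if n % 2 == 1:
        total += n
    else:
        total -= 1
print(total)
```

21

n=9: odd, total = 0+9 = 9
n=11: odd, total = 9+11 = 20
n=-2: not odd, total = 20-1 = 19
n=5: odd, total = 19+5 = 24
n=12: not odd, total = 24-1 = 23
n=8: not odd, total = 23-1 = 22
n=4: not odd, total = 22-1 = 21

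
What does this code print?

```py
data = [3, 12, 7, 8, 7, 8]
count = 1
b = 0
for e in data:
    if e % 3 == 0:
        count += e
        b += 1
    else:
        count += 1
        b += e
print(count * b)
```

e=3: %3==0, count = 1+3 = 4; b=1
e=12: %3==0, count = 4+12 = 16; b=2
e=7: not %3==0, count = 16+1 = 17; b=9
e=8: not %3==0, count = 17+1 = 18; b=17
e=7: not %3==0, count = 18+1 = 19; b=24
e=8: not %3==0, count = 19+1 = 20; b=32
count*b = 20*32 = 640

640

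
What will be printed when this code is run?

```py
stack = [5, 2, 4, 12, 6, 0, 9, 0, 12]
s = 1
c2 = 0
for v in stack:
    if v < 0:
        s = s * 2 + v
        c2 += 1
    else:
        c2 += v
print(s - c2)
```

v=5: not <0; c2=5
v=2: not <0; c2=7
v=4: not <0; c2=11
v=12: not <0; c2=23
v=6: not <0; c2=29
v=0: not <0; c2=29
v=9: not <0; c2=38
v=0: not <0; c2=38
v=12: not <0; c2=50
s-c2 = 1-50 = -49

-49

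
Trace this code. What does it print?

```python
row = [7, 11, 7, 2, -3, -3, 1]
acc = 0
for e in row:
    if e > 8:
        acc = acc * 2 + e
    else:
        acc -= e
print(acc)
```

-7

e=7: not >8, acc = 0-7 = -7
e=11: >8, acc = (-7)*2+11 = -3
e=7: not >8, acc = (-3)-7 = -10
e=2: not >8, acc = (-10)-2 = -12
e=-3: not >8, acc = (-12)-(-3) = -9
e=-3: not >8, acc = (-9)-(-3) = -6
e=1: not >8, acc = (-6)-1 = -7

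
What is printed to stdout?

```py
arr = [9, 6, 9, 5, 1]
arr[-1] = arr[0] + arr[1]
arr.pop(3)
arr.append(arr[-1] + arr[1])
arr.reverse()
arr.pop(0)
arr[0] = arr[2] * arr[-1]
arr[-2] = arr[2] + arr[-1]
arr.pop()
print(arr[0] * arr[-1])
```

810

arr[-1] = arr[0]+arr[1] = 9+6 = 15 → [9, 6, 9, 5, 15]
pop(3) removes 5 → [9, 6, 9, 15]
append arr[-1]+arr[1] = 15+6 = 21 → [9, 6, 9, 15, 21]
reverse → [21, 15, 9, 6, 9]
pop(0) removes 21 → [15, 9, 6, 9]
arr[0] = arr[2]*arr[-1] = 6*9 = 54 → [54, 9, 6, 9]
arr[-2] = arr[2]+arr[-1] = 6+9 = 15 → [54, 9, 15, 9]
pop() removes 9 → [54, 9, 15]
arr[0]*arr[-1] = 54*15 = 810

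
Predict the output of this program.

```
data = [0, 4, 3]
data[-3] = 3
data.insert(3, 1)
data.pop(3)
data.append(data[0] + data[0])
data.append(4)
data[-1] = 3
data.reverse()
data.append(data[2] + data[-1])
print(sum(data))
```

25

data[-3] = 3 → [3, 4, 3]
insert 1 at 3 → [3, 4, 3, 1]
pop(3) removes 1 → [3, 4, 3]
append data[0]+data[0] = 3+3 = 6 → [3, 4, 3, 6]
append 4 → [3, 4, 3, 6, 4]
data[-1] = 3 → [3, 4, 3, 6, 3]
reverse → [3, 6, 3, 4, 3]
append data[2]+data[-1] = 3+3 = 6 → [3, 6, 3, 4, 3, 6]
sum = 25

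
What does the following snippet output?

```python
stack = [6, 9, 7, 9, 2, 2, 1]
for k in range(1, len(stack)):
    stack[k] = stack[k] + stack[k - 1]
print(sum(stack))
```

k=1: stack[1] = 9+6 = 15 → [6, 15, 7, 9, 2, 2, 1]
k=2: stack[2] = 7+15 = 22 → [6, 15, 22, 9, 2, 2, 1]
k=3: stack[3] = 9+22 = 31 → [6, 15, 22, 31, 2, 2, 1]
k=4: stack[4] = 2+31 = 33 → [6, 15, 22, 31, 33, 2, 1]
k=5: stack[5] = 2+33 = 35 → [6, 15, 22, 31, 33, 35, 1]
k=6: stack[6] = 1+35 = 36 → [6, 15, 22, 31, 33, 35, 36]
sum = 178

178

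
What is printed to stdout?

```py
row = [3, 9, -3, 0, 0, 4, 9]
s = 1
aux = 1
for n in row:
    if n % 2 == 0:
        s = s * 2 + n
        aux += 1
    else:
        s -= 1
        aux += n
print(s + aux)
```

9

n=3: not even, s = 1-1 = 0; aux=4
n=9: not even, s = 0-1 = -1; aux=13
n=-3: not even, s = (-1)-1 = -2; aux=10
n=0: even, s = (-2)*2+0 = -4; aux=11
n=0: even, s = (-4)*2+0 = -8; aux=12
n=4: even, s = (-8)*2+4 = -12; aux=13
n=9: not even, s = (-12)-1 = -13; aux=22
s+aux = (-13)+22 = 9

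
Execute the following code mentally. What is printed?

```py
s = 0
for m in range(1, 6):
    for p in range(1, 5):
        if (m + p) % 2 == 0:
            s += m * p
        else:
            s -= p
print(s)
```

46

m=1,p=1: even sum, s = 0+1 = 1
m=1,p=2: odd sum, s = 1-2 = -1
m=1,p=3: even sum, s = (-1)+3 = 2
m=1,p=4: odd sum, s = 2-4 = -2
m=2,p=1: odd sum, s = (-2)-1 = -3
m=2,p=2: even sum, s = (-3)+4 = 1
m=2,p=3: odd sum, s = 1-3 = -2
m=2,p=4: even sum, s = (-2)+8 = 6
m=3,p=1: even sum, s = 6+3 = 9
m=3,p=2: odd sum, s = 9-2 = 7
m=3,p=3: even sum, s = 7+9 = 16
m=3,p=4: odd sum, s = 16-4 = 12
m=4,p=1: odd sum, s = 12-1 = 11
m=4,p=2: even sum, s = 11+8 = 19
m=4,p=3: odd sum, s = 19-3 = 16
m=4,p=4: even sum, s = 16+16 = 32
m=5,p=1: even sum, s = 32+5 = 37
m=5,p=2: odd sum, s = 37-2 = 35
m=5,p=3: even sum, s = 35+15 = 50
m=5,p=4: odd sum, s = 50-4 = 46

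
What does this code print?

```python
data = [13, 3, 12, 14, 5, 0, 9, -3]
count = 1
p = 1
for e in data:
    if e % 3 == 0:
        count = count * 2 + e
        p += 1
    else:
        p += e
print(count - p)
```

153

e=13: not %3==0; p=14
e=3: %3==0, count = 1*2+3 = 5; p=15
e=12: %3==0, count = 5*2+12 = 22; p=16
e=14: not %3==0; p=30
e=5: not %3==0; p=35
e=0: %3==0, count = 22*2+0 = 44; p=36
e=9: %3==0, count = 44*2+9 = 97; p=37
e=-3: %3==0, count = 97*2+(-3) = 191; p=38
count-p = 191-38 = 153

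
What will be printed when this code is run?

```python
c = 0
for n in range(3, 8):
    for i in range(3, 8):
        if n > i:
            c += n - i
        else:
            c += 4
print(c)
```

80

n=3,i=3: not 3>3, c = 0+4 = 4
n=3,i=4: not 3>4, c = 4+4 = 8
n=3,i=5: not 3>5, c = 8+4 = 12
n=3,i=6: not 3>6, c = 12+4 = 16
n=3,i=7: not 3>7, c = 16+4 = 20
n=4,i=3: 4>3, c = 20+1 = 21
n=4,i=4: not 4>4, c = 21+4 = 25
n=4,i=5: not 4>5, c = 25+4 = 29
n=4,i=6: not 4>6, c = 29+4 = 33
n=4,i=7: not 4>7, c = 33+4 = 37
n=5,i=3: 5>3, c = 37+2 = 39
n=5,i=4: 5>4, c = 39+1 = 40
n=5,i=5: not 5>5, c = 40+4 = 44
n=5,i=6: not 5>6, c = 44+4 = 48
n=5,i=7: not 5>7, c = 48+4 = 52
n=6,i=3: 6>3, c = 52+3 = 55
n=6,i=4: 6>4, c = 55+2 = 57
n=6,i=5: 6>5, c = 57+1 = 58
n=6,i=6: not 6>6, c = 58+4 = 62
n=6,i=7: not 6>7, c = 62+4 = 66
n=7,i=3: 7>3, c = 66+4 = 70
n=7,i=4: 7>4, c = 70+3 = 73
n=7,i=5: 7>5, c = 73+2 = 75
n=7,i=6: 7>6, c = 75+1 = 76
n=7,i=7: not 7>7, c = 76+4 = 80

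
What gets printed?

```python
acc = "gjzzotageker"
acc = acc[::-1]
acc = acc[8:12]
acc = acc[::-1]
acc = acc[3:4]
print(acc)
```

z

reverse → 'rekegatozzjg'
slice [8:12] → 'zzjg'
reverse → 'gjzz'
slice [3:4] → 'z'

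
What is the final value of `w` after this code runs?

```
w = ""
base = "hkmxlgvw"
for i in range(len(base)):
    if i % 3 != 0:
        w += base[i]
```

i=0: skip
i=1: add 'k' → 'k'
i=2: add 'm' → 'km'
i=3: skip
i=4: add 'l' → 'kml'
i=5: add 'g' → 'kmlg'
i=6: skip
i=7: add 'w' → 'kmlgw'

'kmlgw'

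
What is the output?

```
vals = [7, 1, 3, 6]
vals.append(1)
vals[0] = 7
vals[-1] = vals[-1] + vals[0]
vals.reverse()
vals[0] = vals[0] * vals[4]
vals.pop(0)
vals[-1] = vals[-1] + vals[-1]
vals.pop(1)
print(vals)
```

append 1 → [7, 1, 3, 6, 1]
vals[0] = 7 → [7, 1, 3, 6, 1]
vals[-1] = vals[-1]+vals[0] = 1+7 = 8 → [7, 1, 3, 6, 8]
reverse → [8, 6, 3, 1, 7]
vals[0] = vals[0]*vals[4] = 8*7 = 56 → [56, 6, 3, 1, 7]
pop(0) removes 56 → [6, 3, 1, 7]
vals[-1] = vals[-1]+vals[-1] = 7+7 = 14 → [6, 3, 1, 14]
pop(1) removes 3 → [6, 1, 14]

[6, 1, 14]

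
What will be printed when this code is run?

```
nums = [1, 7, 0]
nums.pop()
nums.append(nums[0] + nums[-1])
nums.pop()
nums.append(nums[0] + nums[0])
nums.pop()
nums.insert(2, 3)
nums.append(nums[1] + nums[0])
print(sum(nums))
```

pop() removes 0 → [1, 7]
append nums[0]+nums[-1] = 1+7 = 8 → [1, 7, 8]
pop() removes 8 → [1, 7]
append nums[0]+nums[0] = 1+1 = 2 → [1, 7, 2]
pop() removes 2 → [1, 7]
insert 3 at 2 → [1, 7, 3]
append nums[1]+nums[0] = 7+1 = 8 → [1, 7, 3, 8]
sum = 19

19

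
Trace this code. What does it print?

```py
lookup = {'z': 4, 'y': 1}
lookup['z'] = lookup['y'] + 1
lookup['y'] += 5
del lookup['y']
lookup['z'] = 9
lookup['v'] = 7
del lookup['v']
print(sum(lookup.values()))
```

9

lookup['z'] = lookup['y']+1 = 2 → {'z': 2, 'y': 1}
lookup['y'] = 1+5 = 6 → {'z': 2, 'y': 6}
del 'y' → {'z': 2}
lookup['z'] = 9 → {'z': 9}
lookup['v'] = 7 → {'z': 9, 'v': 7}
del 'v' → {'z': 9}
sum of values = 9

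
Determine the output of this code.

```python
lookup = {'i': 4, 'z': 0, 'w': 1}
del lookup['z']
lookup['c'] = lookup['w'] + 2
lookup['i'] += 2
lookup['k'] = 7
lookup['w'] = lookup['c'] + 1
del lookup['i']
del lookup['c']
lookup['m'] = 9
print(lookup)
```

{'w': 4, 'k': 7, 'm': 9}

del 'z' → {'i': 4, 'w': 1}
lookup['c'] = lookup['w']+2 = 3 → {'i': 4, 'w': 1, 'c': 3}
lookup['i'] = 4+2 = 6 → {'i': 6, 'w': 1, 'c': 3}
lookup['k'] = 7 → {'i': 6, 'w': 1, 'c': 3, 'k': 7}
lookup['w'] = lookup['c']+1 = 4 → {'i': 6, 'w': 4, 'c': 3, 'k': 7}
del 'i' → {'w': 4, 'c': 3, 'k': 7}
del 'c' → {'w': 4, 'k': 7}
lookup['m'] = 9 → {'w': 4, 'k': 7, 'm': 9}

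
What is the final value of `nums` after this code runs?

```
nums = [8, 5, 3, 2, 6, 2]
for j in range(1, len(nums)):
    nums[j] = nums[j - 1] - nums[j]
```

j=1: nums[1] = 8-5 = 3 → [8, 3, 3, 2, 6, 2]
j=2: nums[2] = 3-3 = 0 → [8, 3, 0, 2, 6, 2]
j=3: nums[3] = 0-2 = -2 → [8, 3, 0, -2, 6, 2]
j=4: nums[4] = (-2)-6 = -8 → [8, 3, 0, -2, -8, 2]
j=5: nums[5] = (-8)-2 = -10 → [8, 3, 0, -2, -8, -10]

[8, 3, 0, -2, -8, -10]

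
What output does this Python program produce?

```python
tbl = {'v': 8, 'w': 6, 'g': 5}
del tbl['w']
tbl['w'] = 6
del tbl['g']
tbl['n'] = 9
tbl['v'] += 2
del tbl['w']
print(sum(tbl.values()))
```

del 'w' → {'v': 8, 'g': 5}
tbl['w'] = 6 → {'v': 8, 'g': 5, 'w': 6}
del 'g' → {'v': 8, 'w': 6}
tbl['n'] = 9 → {'v': 8, 'w': 6, 'n': 9}
tbl['v'] = 8+2 = 10 → {'v': 10, 'w': 6, 'n': 9}
del 'w' → {'v': 10, 'n': 9}
sum of values = 19

19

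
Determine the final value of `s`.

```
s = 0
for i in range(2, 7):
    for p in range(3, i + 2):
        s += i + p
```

i=2,p=3: s = 0+5 = 5
i=3,p=3: s = 5+6 = 11
i=3,p=4: s = 11+7 = 18
i=4,p=3: s = 18+7 = 25
i=4,p=4: s = 25+8 = 33
i=4,p=5: s = 33+9 = 42
i=5,p=3: s = 42+8 = 50
i=5,p=4: s = 50+9 = 59
i=5,p=5: s = 59+10 = 69
i=5,p=6: s = 69+11 = 80
i=6,p=3: s = 80+9 = 89
i=6,p=4: s = 89+10 = 99
i=6,p=5: s = 99+11 = 110
i=6,p=6: s = 110+12 = 122
i=6,p=7: s = 122+13 = 135

135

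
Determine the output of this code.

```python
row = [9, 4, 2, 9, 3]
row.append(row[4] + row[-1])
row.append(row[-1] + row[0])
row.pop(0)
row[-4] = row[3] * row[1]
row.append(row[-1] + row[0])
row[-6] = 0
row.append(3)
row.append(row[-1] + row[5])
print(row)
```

append row[4]+row[-1] = 3+3 = 6 → [9, 4, 2, 9, 3, 6]
append row[-1]+row[0] = 6+9 = 15 → [9, 4, 2, 9, 3, 6, 15]
pop(0) removes 9 → [4, 2, 9, 3, 6, 15]
row[-4] = row[3]*row[1] = 3*2 = 6 → [4, 2, 6, 3, 6, 15]
append row[-1]+row[0] = 15+4 = 19 → [4, 2, 6, 3, 6, 15, 19]
row[-6] = 0 → [4, 0, 6, 3, 6, 15, 19]
append 3 → [4, 0, 6, 3, 6, 15, 19, 3]
append row[-1]+row[5] = 3+15 = 18 → [4, 0, 6, 3, 6, 15, 19, 3, 18]

[4, 0, 6, 3, 6, 15, 19, 3, 18]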